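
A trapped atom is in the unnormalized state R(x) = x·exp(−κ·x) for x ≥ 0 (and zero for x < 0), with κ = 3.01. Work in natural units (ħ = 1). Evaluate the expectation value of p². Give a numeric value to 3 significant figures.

9.06

p² R = −ħ² d²R/dx²; ⟨p²⟩ = −ħ² ∫ R*·R'' dx / ∫|R|² dx.
Differentiate x·exp(−κ·x) with the product rule; every integrand then reduces to terms xʲ·e^(−2κx) on [0, ∞), with ∫₀^∞ xʲ·e^(−2κx) dx = j!/(2κ)^(j+1).
State is unnormalized: ∫|R|² dx = 0.0091673, and ∫R*·(−ħ² R'') dx = 0.083056, so ⟨p²⟩ = 0.083056 / 0.0091673.
⟨p²⟩ = 9.0601.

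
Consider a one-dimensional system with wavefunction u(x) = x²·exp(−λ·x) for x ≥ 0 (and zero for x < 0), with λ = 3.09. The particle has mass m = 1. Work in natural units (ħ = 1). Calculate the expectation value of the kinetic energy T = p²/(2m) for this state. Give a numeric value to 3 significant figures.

T = −(ħ²/2m) d²/dx², so ⟨T⟩ = −(ħ²/2m) ∫ u*·u'' dx / ∫|u|² dx; with m = 1.
Differentiate x²·exp(−λ·x) with the product rule; every integrand then reduces to terms xʲ·e^(−2λx) on [0, ∞), with ∫₀^∞ xʲ·e^(−2λx) dx = j!/(2λ)^(j+1).
State is unnormalized: ∫|u|² dx = 0.0026624, and ∫u*·(−ħ²/2m · u'') dx = 0.0042368, so ⟨T⟩ = 0.0042368 / 0.0026624.
⟨T⟩ = 1.5914.

1.59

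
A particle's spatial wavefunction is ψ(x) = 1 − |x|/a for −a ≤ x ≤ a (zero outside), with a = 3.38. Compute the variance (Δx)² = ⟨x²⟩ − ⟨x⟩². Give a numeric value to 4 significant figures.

Compute ⟨x⟩ and ⟨x²⟩ separately, then (Δx)² = ⟨x²⟩ − ⟨x⟩².
ψ is even, so ∫ over [−a, a] = 2∫₀ᵃ with ψ = 1 − x/a there: ∫₀ᵃ (1 − x/a)² dx = a/3, ∫₀ᵃ x²(1 − x/a)² dx = a³/30, ∫₀ᵃ x⁴(1 − x/a)² dx = a⁵/105.
Normalization: ∫|ψ|² dx = 2.2533.
⟨x⟩ = 0.0000 and ⟨x²⟩ = 1.1424.
(Δx)² = 1.1424 − (0.0000)² = 1.1424.

1.142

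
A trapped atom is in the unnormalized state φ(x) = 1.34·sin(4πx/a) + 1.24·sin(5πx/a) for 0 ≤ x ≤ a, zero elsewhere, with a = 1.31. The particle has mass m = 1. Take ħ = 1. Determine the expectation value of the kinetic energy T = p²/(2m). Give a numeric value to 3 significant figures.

57.9

T = −(ħ²/2m) d²/dx², so ⟨T⟩ = −(ħ²/2m) ∫ φ*·φ'' dx / ∫|φ|² dx; with m = 1.
d²/dx² sin(jπx/a) = −(jπ/a)²·sin(jπx/a); on 0 ≤ x ≤ a, ∫sin²(jπx/a) dx = a/2 and ∫sin(jπx/a)·sin(lπx/a) dx = 0 for j ≠ l, so only diagonal terms survive in ∫|φ|² and ∫φ·φ″; ∫φ·φ′ dx = [φ²/2] between the walls = 0.
State is unnormalized: ∫|φ|² dx = 2.1832, and ∫φ*·(−ħ²/2m · φ'') dx = 126.51, so ⟨T⟩ = 126.51 / 2.1832.
⟨T⟩ = 57.948.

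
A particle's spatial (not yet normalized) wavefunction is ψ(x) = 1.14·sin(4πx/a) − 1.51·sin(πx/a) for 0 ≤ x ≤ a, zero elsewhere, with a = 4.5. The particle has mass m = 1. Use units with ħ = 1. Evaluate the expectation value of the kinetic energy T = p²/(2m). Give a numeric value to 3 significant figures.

1.57

T = −(ħ²/2m) d²/dx², so ⟨T⟩ = −(ħ²/2m) ∫ ψ*·ψ'' dx / ∫|ψ|² dx; with m = 1.
d²/dx² sin(jπx/a) = −(jπ/a)²·sin(jπx/a); on 0 ≤ x ≤ a, ∫sin²(jπx/a) dx = a/2 and ∫sin(jπx/a)·sin(lπx/a) dx = 0 for j ≠ l, so only diagonal terms survive in ∫|ψ|² and ∫ψ·ψ″; ∫ψ·ψ′ dx = [ψ²/2] between the walls = 0.
State is unnormalized: ∫|ψ|² dx = 8.0543, and ∫ψ*·(−ħ²/2m · ψ'') dx = 12.652, so ⟨T⟩ = 12.652 / 8.0543.
⟨T⟩ = 1.5708.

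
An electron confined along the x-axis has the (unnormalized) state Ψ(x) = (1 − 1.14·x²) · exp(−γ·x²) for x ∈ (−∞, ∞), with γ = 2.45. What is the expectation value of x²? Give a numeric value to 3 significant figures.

⟨x²⟩ = ∫ x²·|Ψ|² dx / ∫|Ψ|² dx (integrals over the domain).
Expand each integrand as polynomial × e^(−2γx²) and use ∫x^(2j)·e^(−2γx²) dx = (2j−1)!!/(4γ)^j · √(π/(2γ)), odd powers → 0; here √(π/(2γ)) = 0.80071.
State is unnormalized: ∫|Ψ|² dx = 0.64693, and ∫Ψ*·x²·Ψ dx = 0.041263, so ⟨x²⟩ = 0.041263 / 0.64693.
⟨x²⟩ = 0.063782.

0.0638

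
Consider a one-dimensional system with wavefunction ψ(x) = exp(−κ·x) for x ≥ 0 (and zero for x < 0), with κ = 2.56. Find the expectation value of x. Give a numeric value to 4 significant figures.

0.1953

⟨x⟩ = ∫ x·|ψ|² dx / ∫|ψ|² dx (integrals over the domain).
Every integrand reduces to terms xʲ·e^(−2κx) on [0, ∞); use ∫₀^∞ xʲ·e^(−2κx) dx = j!/(2κ)^(j+1).
State is unnormalized: ∫|ψ|² dx = 0.19531, and ∫ψ*·x·ψ dx = 0.038147, so ⟨x⟩ = 0.038147 / 0.19531.
⟨x⟩ = 0.19531.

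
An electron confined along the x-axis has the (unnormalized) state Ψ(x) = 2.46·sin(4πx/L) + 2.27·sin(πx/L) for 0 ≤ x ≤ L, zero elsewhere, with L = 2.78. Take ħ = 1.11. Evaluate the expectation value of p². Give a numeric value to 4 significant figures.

14.32

p² Ψ = −ħ² d²Ψ/dx²; ⟨p²⟩ = −ħ² ∫ Ψ*·Ψ'' dx / ∫|Ψ|² dx.
d²/dx² sin(jπx/L) = −(jπ/L)²·sin(jπx/L); on 0 ≤ x ≤ L, ∫sin²(jπx/L) dx = L/2 and ∫sin(jπx/L)·sin(lπx/L) dx = 0 for j ≠ l, so only diagonal terms survive in ∫|Ψ|² and ∫Ψ·Ψ″; ∫Ψ·Ψ′ dx = [Ψ²/2] between the walls = 0.
State is unnormalized: ∫|Ψ|² dx = 15.574, and ∫Ψ*·(−ħ² Ψ'') dx = 223.04, so ⟨p²⟩ = 223.04 / 15.574.
⟨p²⟩ = 14.321.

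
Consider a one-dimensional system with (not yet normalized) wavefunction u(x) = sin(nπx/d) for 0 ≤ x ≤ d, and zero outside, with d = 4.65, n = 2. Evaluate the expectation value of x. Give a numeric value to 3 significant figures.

2.33

⟨x⟩ = ∫ x·|u|² dx / ∫|u|² dx (integrals over the domain).
With sin²θ = (1 − cos2θ)/2 on 0 ≤ x ≤ d: ∫sin²(nπx/d) dx = d/2, ∫x·sin²(nπx/d) dx = d²/4, ∫x²·sin²(nπx/d) dx = d³·(1/6 − 1/(4n²π²)); higher powers xᵏ the same way, integrating xᵏ·cos(2nπx/d) by parts.
State is unnormalized: ∫|u|² dx = 2.3250, and ∫u*·x·u dx = 5.4056, so ⟨x⟩ = 5.4056 / 2.3250.
⟨x⟩ = 2.3250.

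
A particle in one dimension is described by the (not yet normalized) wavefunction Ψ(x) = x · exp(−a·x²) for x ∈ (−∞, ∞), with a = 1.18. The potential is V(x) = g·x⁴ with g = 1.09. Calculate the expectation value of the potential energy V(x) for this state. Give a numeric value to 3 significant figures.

0.734

⟨V⟩ = ∫ V(x)·|Ψ|² dx / ∫|Ψ|² dx.
Expand each integrand as polynomial × e^(−2ax²) and use ∫x^(2j)·e^(−2ax²) dx = (2j−1)!!/(4a)^j · √(π/(2a)), odd powers → 0; here √(π/(2a)) = 1.1538.
State is unnormalized: ∫|Ψ|² dx = 0.24444, and ∫Ψ*·V(x)·Ψ dx = 0.17940, so ⟨V⟩ = 0.17940 / 0.24444.
⟨V⟩ = 0.73389.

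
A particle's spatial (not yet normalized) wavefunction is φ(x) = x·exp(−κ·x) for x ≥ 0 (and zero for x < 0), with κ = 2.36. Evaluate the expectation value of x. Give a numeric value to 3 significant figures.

⟨x⟩ = ∫ x·|φ|² dx / ∫|φ|² dx (integrals over the domain).
Every integrand reduces to terms xʲ·e^(−2κx) on [0, ∞); use ∫₀^∞ xʲ·e^(−2κx) dx = j!/(2κ)^(j+1).
State is unnormalized: ∫|φ|² dx = 0.019020, and ∫φ*·x·φ dx = 0.012089, so ⟨x⟩ = 0.012089 / 0.019020.
⟨x⟩ = 0.63559.

0.636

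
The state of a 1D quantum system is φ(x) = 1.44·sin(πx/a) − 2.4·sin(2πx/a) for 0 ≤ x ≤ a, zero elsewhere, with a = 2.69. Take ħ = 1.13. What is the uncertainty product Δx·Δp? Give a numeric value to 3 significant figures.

Δx = √(⟨x²⟩−⟨x⟩²), Δp = √(⟨p²⟩−⟨p⟩²).
On 0 ≤ x ≤ a (j ≠ l): ∫sin²(jπx/a) dx = a/2, ∫sin(jπx/a)·sin(lπx/a) dx = 0; diagonal moments ∫x·sin²(jπx/a) dx = a²/4, ∫x²·sin²(jπx/a) dx = a³·(1/6 − 1/(4j²π²)); cross terms ∫x·sin(jπx/a)·sin(lπx/a) dx = 0 for j + l even and −4jla²/(π²(j² − l²)²) for j + l odd, ∫x²·sin(jπx/a)·sin(lπx/a) dx = (−1)^(j+l)·4jla³/(π²(j² − l²)²); higher powers the same way via product-to-sum and parts. d²/dx² sin(jπx/a) = −(jπ/a)²·sin(jπx/a); on 0 ≤ x ≤ a, ∫sin²(jπx/a) dx = a/2 and ∫sin(jπx/a)·sin(lπx/a) dx = 0 for j ≠ l, so only diagonal terms survive in ∫|φ|² and ∫φ·φ″; ∫φ·φ′ dx = [φ²/2] between the walls = 0.
Normalization: ∫|φ|² dx = 10.536.
⟨x⟩ = 1.7725, ⟨x²⟩ = 3.3977 ⇒ Δx = 0.50576.
⟨p⟩ = 0.0000, ⟨p²⟩ = 5.5834 ⇒ Δp = 2.3629.
Δx·Δp = 1.1951.

1.20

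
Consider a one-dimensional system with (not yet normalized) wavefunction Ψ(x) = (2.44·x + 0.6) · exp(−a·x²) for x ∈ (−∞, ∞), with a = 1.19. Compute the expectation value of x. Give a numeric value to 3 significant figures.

⟨x⟩ = ∫ x·|Ψ|² dx / ∫|Ψ|² dx (integrals over the domain).
Expand each integrand as polynomial × e^(−2ax²) and use ∫x^(2j)·e^(−2ax²) dx = (2j−1)!!/(4a)^j · √(π/(2a)), odd powers → 0; here √(π/(2a)) = 1.1489.
State is unnormalized: ∫|Ψ|² dx = 1.8506, and ∫Ψ*·x·Ψ dx = 0.70673, so ⟨x⟩ = 0.70673 / 1.8506.
⟨x⟩ = 0.38189.

0.382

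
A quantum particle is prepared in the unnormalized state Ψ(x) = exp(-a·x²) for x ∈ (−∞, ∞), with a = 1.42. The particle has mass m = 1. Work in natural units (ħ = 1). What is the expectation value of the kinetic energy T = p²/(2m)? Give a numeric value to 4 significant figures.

T = −(ħ²/2m) d²/dx², so ⟨T⟩ = −(ħ²/2m) ∫ Ψ*·Ψ'' dx / ∫|Ψ|² dx; with m = 1.
Gaussian moments: ∫x^(2j)·e^(−2ax²) dx = (2j−1)!!/(4a)^j · √(π/(2a)), odd powers integrate to 0; here √(π/(2a)) = 1.0518. Derivatives: d/dx e^(−ax²) = −2ax·e^(−ax²), d²/dx² e^(−ax²) = (4a²x² − 2a)·e^(−ax²).
State is unnormalized: ∫|Ψ|² dx = 1.0518, and ∫Ψ*·(−ħ²/2m · Ψ'') dx = 0.74675, so ⟨T⟩ = 0.74675 / 1.0518.
⟨T⟩ = 0.71000.

0.7100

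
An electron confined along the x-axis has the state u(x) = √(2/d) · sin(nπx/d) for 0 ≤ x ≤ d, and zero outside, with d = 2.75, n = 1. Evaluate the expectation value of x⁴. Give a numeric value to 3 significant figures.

6.52

⟨x⁴⟩ = ∫ x⁴·|u|² dx (integrals over the domain).
With sin²θ = (1 − cos2θ)/2 on 0 ≤ x ≤ d: ∫sin²(nπx/d) dx = d/2, ∫x·sin²(nπx/d) dx = d²/4, ∫x²·sin²(nπx/d) dx = d³·(1/6 − 1/(4n²π²)); higher powers xᵏ the same way, integrating xᵏ·cos(2nπx/d) by parts.
⟨x⁴⟩ = 6.5243.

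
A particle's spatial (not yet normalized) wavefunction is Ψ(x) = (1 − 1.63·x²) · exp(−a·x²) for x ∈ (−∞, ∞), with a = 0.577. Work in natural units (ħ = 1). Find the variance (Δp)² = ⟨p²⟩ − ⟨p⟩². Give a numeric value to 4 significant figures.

3.143

Compute ⟨p⟩ and ⟨p²⟩ separately; (Δp)² = ⟨p²⟩ − ⟨p⟩².
Expand each integrand as polynomial × e^(−2ax²) and use ∫x^(2j)·e^(−2ax²) dx = (2j−1)!!/(4a)^j · √(π/(2a)), odd powers → 0; here √(π/(2a)) = 1.6500. Differentiate with the product rule, d/dx e^(−ax²) = −2ax·e^(−ax²).
Normalization: ∫|Ψ|² dx = 1.7883.
⟨p⟩ = 0.0000 and ⟨p²⟩ = 3.1430.
(Δp)² = 3.1430 − (0.0000)² = 3.1430.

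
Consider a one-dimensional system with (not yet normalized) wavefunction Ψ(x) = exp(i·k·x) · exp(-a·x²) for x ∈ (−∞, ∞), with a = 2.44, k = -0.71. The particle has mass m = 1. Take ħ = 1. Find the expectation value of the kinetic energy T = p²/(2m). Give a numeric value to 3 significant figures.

T = −(ħ²/2m) d²/dx², so ⟨T⟩ = −(ħ²/2m) ∫ Ψ*·Ψ'' dx / ∫|Ψ|² dx; with m = 1.
Gaussian moments: ∫x^(2j)·e^(−2ax²) dx = (2j−1)!!/(4a)^j · √(π/(2a)), odd powers integrate to 0; here √(π/(2a)) = 0.80235. Derivatives: Ψ′ = (ik − 2ax)·Ψ, Ψ″ = ((ik − 2ax)² − 2a)·Ψ; the odd-in-x pieces drop out.
State is unnormalized: ∫|Ψ|² dx = 0.80235, and ∫Ψ*·(−ħ²/2m · Ψ'') dx = 1.1811, so ⟨T⟩ = 1.1811 / 0.80235.
⟨T⟩ = 1.4721.

1.47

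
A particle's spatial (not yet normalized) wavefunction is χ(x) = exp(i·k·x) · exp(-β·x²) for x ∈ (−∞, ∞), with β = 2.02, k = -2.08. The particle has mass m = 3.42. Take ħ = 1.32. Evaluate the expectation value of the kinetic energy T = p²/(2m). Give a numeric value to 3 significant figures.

T = −(ħ²/2m) d²/dx², so ⟨T⟩ = −(ħ²/2m) ∫ χ*·χ'' dx / ∫|χ|² dx; with m = 3.42.
Gaussian moments: ∫x^(2j)·e^(−2βx²) dx = (2j−1)!!/(4β)^j · √(π/(2β)), odd powers integrate to 0; here √(π/(2β)) = 0.88183. Derivatives: χ′ = (ik − 2βx)·χ, χ″ = ((ik − 2βx)² − 2β)·χ; the odd-in-x pieces drop out.
State is unnormalized: ∫|χ|² dx = 0.88183, and ∫χ*·(−ħ²/2m · χ'') dx = 1.4256, so ⟨T⟩ = 1.4256 / 0.88183.
⟨T⟩ = 1.6167.

1.62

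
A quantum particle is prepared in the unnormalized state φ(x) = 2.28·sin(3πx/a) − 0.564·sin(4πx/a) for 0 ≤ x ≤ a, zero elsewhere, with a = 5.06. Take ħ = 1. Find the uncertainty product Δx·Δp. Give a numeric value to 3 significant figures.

2.54

Δx = √(⟨x²⟩−⟨x⟩²), Δp = √(⟨p²⟩−⟨p⟩²).
On 0 ≤ x ≤ a (j ≠ l): ∫sin²(jπx/a) dx = a/2, ∫sin(jπx/a)·sin(lπx/a) dx = 0; diagonal moments ∫x·sin²(jπx/a) dx = a²/4, ∫x²·sin²(jπx/a) dx = a³·(1/6 − 1/(4j²π²)); cross terms ∫x·sin(jπx/a)·sin(lπx/a) dx = 0 for j + l even and −4jla²/(π²(j² − l²)²) for j + l odd, ∫x²·sin(jπx/a)·sin(lπx/a) dx = (−1)^(j+l)·4jla³/(π²(j² − l²)²); higher powers the same way via product-to-sum and parts. d²/dx² sin(jπx/a) = −(jπ/a)²·sin(jπx/a); on 0 ≤ x ≤ a, ∫sin²(jπx/a) dx = a/2 and ∫sin(jπx/a)·sin(lπx/a) dx = 0 for j ≠ l, so only diagonal terms survive in ∫|φ|² and ∫φ·φ″; ∫φ·φ′ dx = [φ²/2] between the walls = 0.
Normalization: ∫|φ|² dx = 13.957.
⟨x⟩ = 2.9983, ⟨x²⟩ = 10.764 ⇒ Δx = 1.3319.
⟨p⟩ = 0.0000, ⟨p²⟩ = 3.6249 ⇒ Δp = 1.9039.
Δx·Δp = 2.5358.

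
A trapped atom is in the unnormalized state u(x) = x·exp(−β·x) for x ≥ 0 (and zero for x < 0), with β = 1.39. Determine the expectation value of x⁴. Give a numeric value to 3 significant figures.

6.03

⟨x⁴⟩ = ∫ x⁴·|u|² dx / ∫|u|² dx (integrals over the domain).
Every integrand reduces to terms xʲ·e^(−2βx) on [0, ∞); use ∫₀^∞ xʲ·e^(−2βx) dx = j!/(2β)^(j+1).
State is unnormalized: ∫|u|² dx = 0.093088, and ∫u*·x⁴·u dx = 0.56107, so ⟨x⁴⟩ = 0.56107 / 0.093088.
⟨x⁴⟩ = 6.0273.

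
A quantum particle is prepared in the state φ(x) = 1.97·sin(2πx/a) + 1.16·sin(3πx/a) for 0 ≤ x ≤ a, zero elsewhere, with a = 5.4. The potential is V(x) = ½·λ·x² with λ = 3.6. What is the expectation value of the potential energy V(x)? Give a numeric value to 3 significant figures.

⟨V⟩ = ∫ V(x)·|φ|² dx / ∫|φ|² dx.
On 0 ≤ x ≤ a (j ≠ l): ∫sin²(jπx/a) dx = a/2, ∫sin(jπx/a)·sin(lπx/a) dx = 0; diagonal moments ∫x·sin²(jπx/a) dx = a²/4, ∫x²·sin²(jπx/a) dx = a³·(1/6 − 1/(4j²π²)); cross terms ∫x·sin(jπx/a)·sin(lπx/a) dx = 0 for j + l even and −4jla²/(π²(j² − l²)²) for j + l odd, ∫x²·sin(jπx/a)·sin(lπx/a) dx = (−1)^(j+l)·4jla³/(π²(j² − l²)²); higher powers the same way via product-to-sum and parts.
State is unnormalized: ∫|φ|² dx = 14.112, and ∫φ*·V(x)·φ dx = 112.85, so ⟨V⟩ = 112.85 / 14.112.
⟨V⟩ = 7.9973.

8.00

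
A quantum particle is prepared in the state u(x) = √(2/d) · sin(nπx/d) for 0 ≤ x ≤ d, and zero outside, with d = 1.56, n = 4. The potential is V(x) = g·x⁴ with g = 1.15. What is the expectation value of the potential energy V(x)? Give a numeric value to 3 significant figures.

1.32

⟨V⟩ = ∫ V(x)·|u|² dx.
With sin²θ = (1 − cos2θ)/2 on 0 ≤ x ≤ d: ∫sin²(nπx/d) dx = d/2, ∫x·sin²(nπx/d) dx = d²/4, ∫x²·sin²(nπx/d) dx = d³·(1/6 − 1/(4n²π²)); higher powers xᵏ the same way, integrating xᵏ·cos(2nπx/d) by parts.
⟨V⟩ = 1.3194.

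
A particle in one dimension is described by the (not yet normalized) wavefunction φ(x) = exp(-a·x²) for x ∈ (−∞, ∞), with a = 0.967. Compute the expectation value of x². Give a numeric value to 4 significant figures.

⟨x²⟩ = ∫ x²·|φ|² dx / ∫|φ|² dx (integrals over the domain).
Gaussian moments: ∫x^(2j)·e^(−2ax²) dx = (2j−1)!!/(4a)^j · √(π/(2a)), odd powers integrate to 0; here √(π/(2a)) = 1.2745.
State is unnormalized: ∫|φ|² dx = 1.2745, and ∫φ*·x²·φ dx = 0.32950, so ⟨x²⟩ = 0.32950 / 1.2745.
⟨x²⟩ = 0.25853.

0.2585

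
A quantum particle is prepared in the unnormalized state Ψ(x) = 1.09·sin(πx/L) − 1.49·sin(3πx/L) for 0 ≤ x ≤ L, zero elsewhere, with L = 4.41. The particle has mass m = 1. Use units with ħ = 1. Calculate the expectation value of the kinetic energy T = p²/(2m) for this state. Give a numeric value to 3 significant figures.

1.58

T = −(ħ²/2m) d²/dx², so ⟨T⟩ = −(ħ²/2m) ∫ Ψ*·Ψ'' dx / ∫|Ψ|² dx; with m = 1.
d²/dx² sin(jπx/L) = −(jπ/L)²·sin(jπx/L); on 0 ≤ x ≤ L, ∫sin²(jπx/L) dx = L/2 and ∫sin(jπx/L)·sin(lπx/L) dx = 0 for j ≠ l, so only diagonal terms survive in ∫|Ψ|² and ∫Ψ·Ψ″; ∫Ψ·Ψ′ dx = [Ψ²/2] between the walls = 0.
State is unnormalized: ∫|Ψ|² dx = 7.5151, and ∫Ψ*·(−ħ²/2m · Ψ'') dx = 11.844, so ⟨T⟩ = 11.844 / 7.5151.
⟨T⟩ = 1.5760.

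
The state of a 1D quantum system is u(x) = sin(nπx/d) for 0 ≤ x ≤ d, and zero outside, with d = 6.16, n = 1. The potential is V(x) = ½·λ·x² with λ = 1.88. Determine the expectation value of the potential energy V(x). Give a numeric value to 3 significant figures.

10.1

⟨V⟩ = ∫ V(x)·|u|² dx / ∫|u|² dx.
With sin²θ = (1 − cos2θ)/2 on 0 ≤ x ≤ d: ∫sin²(nπx/d) dx = d/2, ∫x·sin²(nπx/d) dx = d²/4, ∫x²·sin²(nπx/d) dx = d³·(1/6 − 1/(4n²π²)); higher powers xᵏ the same way, integrating xᵏ·cos(2nπx/d) by parts.
State is unnormalized: ∫|u|² dx = 3.0800, and ∫u*·V(x)·u dx = 31.054, so ⟨V⟩ = 31.054 / 3.0800.
⟨V⟩ = 10.083.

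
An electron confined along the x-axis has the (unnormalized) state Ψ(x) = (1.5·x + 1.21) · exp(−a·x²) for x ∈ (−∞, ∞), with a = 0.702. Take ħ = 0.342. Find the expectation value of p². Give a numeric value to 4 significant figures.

0.1402

p² Ψ = −ħ² d²Ψ/dx²; ⟨p²⟩ = −ħ² ∫ Ψ*·Ψ'' dx / ∫|Ψ|² dx.
Expand each integrand as polynomial × e^(−2ax²) and use ∫x^(2j)·e^(−2ax²) dx = (2j−1)!!/(4a)^j · √(π/(2a)), odd powers → 0; here √(π/(2a)) = 1.4959. Differentiate with the product rule, d/dx e^(−ax²) = −2ax·e^(−ax²).
State is unnormalized: ∫|Ψ|² dx = 3.3887, and ∫Ψ*·(−ħ² Ψ'') dx = 0.47507, so ⟨p²⟩ = 0.47507 / 3.3887.
⟨p²⟩ = 0.14019.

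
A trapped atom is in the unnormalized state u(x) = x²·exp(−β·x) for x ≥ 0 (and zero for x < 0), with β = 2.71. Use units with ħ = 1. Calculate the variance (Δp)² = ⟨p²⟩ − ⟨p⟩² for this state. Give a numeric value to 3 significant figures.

2.45

Compute ⟨p⟩ and ⟨p²⟩ separately; (Δp)² = ⟨p²⟩ − ⟨p⟩².
Differentiate x²·exp(−β·x) with the product rule; every integrand then reduces to terms xʲ·e^(−2βx) on [0, ∞), with ∫₀^∞ xʲ·e^(−2βx) dx = j!/(2β)^(j+1).
Normalization: ∫|u|² dx = 0.0051312.
⟨p⟩ = 0.0000 and ⟨p²⟩ = 2.4480.
(Δp)² = 2.4480 − (0.0000)² = 2.4480.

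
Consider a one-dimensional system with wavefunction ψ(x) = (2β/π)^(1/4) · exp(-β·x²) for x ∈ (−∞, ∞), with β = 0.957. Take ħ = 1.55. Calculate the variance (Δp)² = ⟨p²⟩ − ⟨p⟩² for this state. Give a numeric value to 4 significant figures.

2.299

Compute ⟨p⟩ and ⟨p²⟩ separately; (Δp)² = ⟨p²⟩ − ⟨p⟩².
Gaussian moments: ∫x^(2j)·e^(−2βx²) dx = (2j−1)!!/(4β)^j · √(π/(2β)), odd powers integrate to 0; here √(π/(2β)) = 1.2812. Derivatives: d/dx e^(−βx²) = −2βx·e^(−βx²), d²/dx² e^(−βx²) = (4β²x² − 2β)·e^(−βx²).
⟨p⟩ = 0.0000 and ⟨p²⟩ = 2.2992.
(Δp)² = 2.2992 − (0.0000)² = 2.2992.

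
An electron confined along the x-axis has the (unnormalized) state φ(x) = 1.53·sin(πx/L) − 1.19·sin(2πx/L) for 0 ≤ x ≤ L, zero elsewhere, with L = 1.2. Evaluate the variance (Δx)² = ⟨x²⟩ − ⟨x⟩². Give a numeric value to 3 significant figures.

Compute ⟨x⟩ and ⟨x²⟩ separately, then (Δx)² = ⟨x²⟩ − ⟨x⟩².
On 0 ≤ x ≤ L (j ≠ l): ∫sin²(jπx/L) dx = L/2, ∫sin(jπx/L)·sin(lπx/L) dx = 0; diagonal moments ∫x·sin²(jπx/L) dx = L²/4, ∫x²·sin²(jπx/L) dx = L³·(1/6 − 1/(4j²π²)); cross terms ∫x·sin(jπx/L)·sin(lπx/L) dx = 0 for j + l even and −4jlL²/(π²(j² − l²)²) for j + l odd, ∫x²·sin(jπx/L)·sin(lπx/L) dx = (−1)^(j+l)·4jlL³/(π²(j² − l²)²); higher powers the same way via product-to-sum and parts.
Normalization: ∫|φ|² dx = 2.2542.
⟨x⟩ = 0.80950 and ⟨x²⟩ = 0.67907.
(Δx)² = 0.67907 − (0.80950)² = 0.023781.

0.0238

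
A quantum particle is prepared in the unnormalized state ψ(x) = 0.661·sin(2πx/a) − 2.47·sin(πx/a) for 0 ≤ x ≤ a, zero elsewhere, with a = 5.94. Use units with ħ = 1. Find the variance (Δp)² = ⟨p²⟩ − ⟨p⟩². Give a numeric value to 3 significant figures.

Compute ⟨p⟩ and ⟨p²⟩ separately; (Δp)² = ⟨p²⟩ − ⟨p⟩².
d²/dx² sin(jπx/a) = −(jπ/a)²·sin(jπx/a); on 0 ≤ x ≤ a, ∫sin²(jπx/a) dx = a/2 and ∫sin(jπx/a)·sin(lπx/a) dx = 0 for j ≠ l, so only diagonal terms survive in ∫|ψ|² and ∫ψ·ψ″; ∫ψ·ψ′ dx = [ψ²/2] between the walls = 0.
Normalization: ∫|ψ|² dx = 19.417.
⟨p⟩ = 0.0000 and ⟨p²⟩ = 0.33580.
(Δp)² = 0.33580 − (0.0000)² = 0.33580.

0.336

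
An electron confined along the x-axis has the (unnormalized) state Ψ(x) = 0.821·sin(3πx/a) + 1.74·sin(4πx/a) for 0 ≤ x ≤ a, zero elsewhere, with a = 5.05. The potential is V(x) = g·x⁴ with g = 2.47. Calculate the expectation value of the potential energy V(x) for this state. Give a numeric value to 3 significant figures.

123.

⟨V⟩ = ∫ V(x)·|Ψ|² dx / ∫|Ψ|² dx.
On 0 ≤ x ≤ a (j ≠ l): ∫sin²(jπx/a) dx = a/2, ∫sin(jπx/a)·sin(lπx/a) dx = 0; diagonal moments ∫x·sin²(jπx/a) dx = a²/4, ∫x²·sin²(jπx/a) dx = a³·(1/6 − 1/(4j²π²)); cross terms ∫x·sin(jπx/a)·sin(lπx/a) dx = 0 for j + l even and −4jla²/(π²(j² − l²)²) for j + l odd, ∫x²·sin(jπx/a)·sin(lπx/a) dx = (−1)^(j+l)·4jla³/(π²(j² − l²)²); higher powers the same way via product-to-sum and parts.
State is unnormalized: ∫|Ψ|² dx = 9.3466, and ∫Ψ*·V(x)·Ψ dx = 1148.8, so ⟨V⟩ = 1148.8 / 9.3466.
⟨V⟩ = 122.91.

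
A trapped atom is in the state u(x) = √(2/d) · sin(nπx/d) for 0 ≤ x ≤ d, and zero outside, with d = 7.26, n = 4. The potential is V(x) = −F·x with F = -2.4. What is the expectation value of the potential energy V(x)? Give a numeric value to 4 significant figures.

8.712

⟨V⟩ = ∫ V(x)·|u|² dx.
With sin²θ = (1 − cos2θ)/2 on 0 ≤ x ≤ d: ∫sin²(nπx/d) dx = d/2, ∫x·sin²(nπx/d) dx = d²/4, ∫x²·sin²(nπx/d) dx = d³·(1/6 − 1/(4n²π²)); higher powers xᵏ the same way, integrating xᵏ·cos(2nπx/d) by parts.
⟨V⟩ = 8.7120.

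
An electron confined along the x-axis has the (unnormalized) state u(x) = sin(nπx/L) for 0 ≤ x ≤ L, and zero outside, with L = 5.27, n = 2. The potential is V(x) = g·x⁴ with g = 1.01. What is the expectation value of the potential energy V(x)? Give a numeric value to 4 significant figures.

⟨V⟩ = ∫ V(x)·|u|² dx / ∫|u|² dx.
With sin²θ = (1 − cos2θ)/2 on 0 ≤ x ≤ L: ∫sin²(nπx/L) dx = L/2, ∫x·sin²(nπx/L) dx = L²/4, ∫x²·sin²(nπx/L) dx = L³·(1/6 − 1/(4n²π²)); higher powers xᵏ the same way, integrating xᵏ·cos(2nπx/L) by parts.
State is unnormalized: ∫|u|² dx = 2.6350, and ∫u*·V(x)·u dx = 360.54, so ⟨V⟩ = 360.54 / 2.6350.
⟨V⟩ = 136.83.

136.8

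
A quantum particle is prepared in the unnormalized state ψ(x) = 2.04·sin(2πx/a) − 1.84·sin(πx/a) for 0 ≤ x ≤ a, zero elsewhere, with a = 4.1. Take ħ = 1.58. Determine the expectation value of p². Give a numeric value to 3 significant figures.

3.89

p² ψ = −ħ² d²ψ/dx²; ⟨p²⟩ = −ħ² ∫ ψ*·ψ'' dx / ∫|ψ|² dx.
d²/dx² sin(jπx/a) = −(jπ/a)²·sin(jπx/a); on 0 ≤ x ≤ a, ∫sin²(jπx/a) dx = a/2 and ∫sin(jπx/a)·sin(lπx/a) dx = 0 for j ≠ l, so only diagonal terms survive in ∫|ψ|² and ∫ψ·ψ″; ∫ψ·ψ′ dx = [ψ²/2] between the walls = 0.
State is unnormalized: ∫|ψ|² dx = 15.472, and ∫ψ*·(−ħ² ψ'') dx = 60.190, so ⟨p²⟩ = 60.190 / 15.472.
⟨p²⟩ = 3.8903.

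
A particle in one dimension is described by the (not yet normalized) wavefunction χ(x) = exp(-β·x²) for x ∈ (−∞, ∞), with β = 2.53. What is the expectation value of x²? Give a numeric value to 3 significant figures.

⟨x²⟩ = ∫ x²·|χ|² dx / ∫|χ|² dx (integrals over the domain).
Gaussian moments: ∫x^(2j)·e^(−2βx²) dx = (2j−1)!!/(4β)^j · √(π/(2β)), odd powers integrate to 0; here √(π/(2β)) = 0.78795.
State is unnormalized: ∫|χ|² dx = 0.78795, and ∫χ*·x²·χ dx = 0.077861, so ⟨x²⟩ = 0.077861 / 0.78795.
⟨x²⟩ = 0.098814.

0.0988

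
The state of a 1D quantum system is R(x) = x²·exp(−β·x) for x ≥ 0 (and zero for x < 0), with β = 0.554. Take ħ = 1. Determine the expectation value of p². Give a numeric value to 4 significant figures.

p² R = −ħ² d²R/dx²; ⟨p²⟩ = −ħ² ∫ R*·R'' dx / ∫|R|² dx.
Differentiate x²·exp(−β·x) with the product rule; every integrand then reduces to terms xʲ·e^(−2βx) on [0, ∞), with ∫₀^∞ xʲ·e^(−2βx) dx = j!/(2β)^(j+1).
State is unnormalized: ∫|R|² dx = 14.372, and ∫R*·(−ħ² R'') dx = 1.4703, so ⟨p²⟩ = 1.4703 / 14.372.
⟨p²⟩ = 0.10231.

0.1023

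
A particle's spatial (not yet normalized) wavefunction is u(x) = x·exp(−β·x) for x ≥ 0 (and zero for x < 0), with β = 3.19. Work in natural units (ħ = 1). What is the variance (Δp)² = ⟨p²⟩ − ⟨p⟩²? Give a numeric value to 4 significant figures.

Compute ⟨p⟩ and ⟨p²⟩ separately; (Δp)² = ⟨p²⟩ − ⟨p⟩².
Differentiate x·exp(−β·x) with the product rule; every integrand then reduces to terms xʲ·e^(−2βx) on [0, ∞), with ∫₀^∞ xʲ·e^(−2βx) dx = j!/(2β)^(j+1).
Normalization: ∫|u|² dx = 0.0077014.
⟨p⟩ = 0.0000 and ⟨p²⟩ = 10.176.
(Δp)² = 10.176 − (0.0000)² = 10.176.

10.18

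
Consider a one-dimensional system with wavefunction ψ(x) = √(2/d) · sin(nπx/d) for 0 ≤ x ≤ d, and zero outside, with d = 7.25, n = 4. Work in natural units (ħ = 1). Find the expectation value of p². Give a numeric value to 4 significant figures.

p² ψ = −ħ² d²ψ/dx²; ⟨p²⟩ = −ħ² ∫ ψ*·ψ'' dx.
d/dx sin(nπx/d) = (nπ/d)·cos(nπx/d) and d²/dx² sin(nπx/d) = −(nπ/d)²·sin(nπx/d); on 0 ≤ x ≤ d, ∫sin²(nπx/d) dx = d/2 and ∫sin(nπx/d)·cos(nπx/d) dx = 0.
⟨p²⟩ = 3.0043.

3.004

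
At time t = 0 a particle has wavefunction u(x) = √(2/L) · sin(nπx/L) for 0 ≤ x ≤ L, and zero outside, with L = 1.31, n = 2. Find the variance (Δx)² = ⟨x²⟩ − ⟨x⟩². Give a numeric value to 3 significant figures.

0.121

Compute ⟨x⟩ and ⟨x²⟩ separately, then (Δx)² = ⟨x²⟩ − ⟨x⟩².
With sin²θ = (1 − cos2θ)/2 on 0 ≤ x ≤ L: ∫sin²(nπx/L) dx = L/2, ∫x·sin²(nπx/L) dx = L²/4, ∫x²·sin²(nπx/L) dx = L³·(1/6 − 1/(4n²π²)); higher powers xᵏ the same way, integrating xᵏ·cos(2nπx/L) by parts.
⟨x⟩ = 0.65500 and ⟨x²⟩ = 0.55030.
(Δx)² = 0.55030 − (0.65500)² = 0.12127.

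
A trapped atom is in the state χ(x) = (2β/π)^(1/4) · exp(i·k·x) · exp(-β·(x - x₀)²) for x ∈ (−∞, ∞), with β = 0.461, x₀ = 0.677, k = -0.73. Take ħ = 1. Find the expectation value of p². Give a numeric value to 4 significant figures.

0.9939

p² χ = −ħ² d²χ/dx²; ⟨p²⟩ = −ħ² ∫ χ*·χ'' dx.
Gaussian moments (u = x − x₀): ∫u^(2j)·e^(−2βu²) du = (2j−1)!!/(4β)^j · √(π/(2β)), odd powers integrate to 0; here √(π/(2β)) = 1.8459. Derivatives: χ′ = (ik − 2βu)·χ, χ″ = ((ik − 2βu)² − 2β)·χ; the odd-in-u pieces drop out.
⟨p²⟩ = 0.99390.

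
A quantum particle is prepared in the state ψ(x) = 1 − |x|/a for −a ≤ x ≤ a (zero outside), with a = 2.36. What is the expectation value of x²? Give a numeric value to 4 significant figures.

0.5570

⟨x²⟩ = ∫ x²·|ψ|² dx / ∫|ψ|² dx (integrals over the domain).
ψ is even, so ∫ over [−a, a] = 2∫₀ᵃ with ψ = 1 − x/a there: ∫₀ᵃ (1 − x/a)² dx = a/3, ∫₀ᵃ x²(1 − x/a)² dx = a³/30, ∫₀ᵃ x⁴(1 − x/a)² dx = a⁵/105.
State is unnormalized: ∫|ψ|² dx = 1.5733, and ∫ψ*·x²·ψ dx = 0.87628, so ⟨x²⟩ = 0.87628 / 1.5733.
⟨x²⟩ = 0.55696.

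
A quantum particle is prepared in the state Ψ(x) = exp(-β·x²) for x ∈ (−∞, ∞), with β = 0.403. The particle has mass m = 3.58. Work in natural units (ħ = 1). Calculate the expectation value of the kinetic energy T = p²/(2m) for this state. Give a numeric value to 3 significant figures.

0.0563

T = −(ħ²/2m) d²/dx², so ⟨T⟩ = −(ħ²/2m) ∫ Ψ*·Ψ'' dx / ∫|Ψ|² dx; with m = 3.58.
Gaussian moments: ∫x^(2j)·e^(−2βx²) dx = (2j−1)!!/(4β)^j · √(π/(2β)), odd powers integrate to 0; here √(π/(2β)) = 1.9743. Derivatives: d/dx e^(−βx²) = −2βx·e^(−βx²), d²/dx² e^(−βx²) = (4β²x² − 2β)·e^(−βx²).
State is unnormalized: ∫|Ψ|² dx = 1.9743, and ∫Ψ*·(−ħ²/2m · Ψ'') dx = 0.11112, so ⟨T⟩ = 0.11112 / 1.9743.
⟨T⟩ = 0.056285.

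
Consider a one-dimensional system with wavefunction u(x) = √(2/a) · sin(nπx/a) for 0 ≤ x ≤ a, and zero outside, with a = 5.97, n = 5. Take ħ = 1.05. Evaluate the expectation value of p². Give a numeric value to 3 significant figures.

p² u = −ħ² d²u/dx²; ⟨p²⟩ = −ħ² ∫ u*·u'' dx.
d/dx sin(nπx/a) = (nπ/a)·cos(nπx/a) and d²/dx² sin(nπx/a) = −(nπ/a)²·sin(nπx/a); on 0 ≤ x ≤ a, ∫sin²(nπx/a) dx = a/2 and ∫sin(nπx/a)·cos(nπx/a) dx = 0.
⟨p²⟩ = 7.6326.

7.63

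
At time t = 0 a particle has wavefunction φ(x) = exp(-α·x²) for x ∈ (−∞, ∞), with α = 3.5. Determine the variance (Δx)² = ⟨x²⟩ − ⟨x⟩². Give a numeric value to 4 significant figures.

0.07143

Compute ⟨x⟩ and ⟨x²⟩ separately, then (Δx)² = ⟨x²⟩ − ⟨x⟩².
Gaussian moments: ∫x^(2j)·e^(−2αx²) dx = (2j−1)!!/(4α)^j · √(π/(2α)), odd powers integrate to 0; here √(π/(2α)) = 0.66992.
Normalization: ∫|φ|² dx = 0.66992.
⟨x⟩ = 0.0000 and ⟨x²⟩ = 0.071429.
(Δx)² = 0.071429 − (0.0000)² = 0.071429.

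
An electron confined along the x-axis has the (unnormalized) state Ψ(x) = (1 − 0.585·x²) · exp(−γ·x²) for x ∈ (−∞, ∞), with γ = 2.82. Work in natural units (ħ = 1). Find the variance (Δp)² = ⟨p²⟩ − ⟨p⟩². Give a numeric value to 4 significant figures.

3.500

Compute ⟨p⟩ and ⟨p²⟩ separately; (Δp)² = ⟨p²⟩ − ⟨p⟩².
Expand each integrand as polynomial × e^(−2γx²) and use ∫x^(2j)·e^(−2γx²) dx = (2j−1)!!/(4γ)^j · √(π/(2γ)), odd powers → 0; here √(π/(2γ)) = 0.74634. Differentiate with the product rule, d/dx e^(−γx²) = −2γx·e^(−γx²).
Normalization: ∫|Ψ|² dx = 0.67495.
⟨p⟩ = 0.0000 and ⟨p²⟩ = 3.5004.
(Δp)² = 3.5004 − (0.0000)² = 3.5004.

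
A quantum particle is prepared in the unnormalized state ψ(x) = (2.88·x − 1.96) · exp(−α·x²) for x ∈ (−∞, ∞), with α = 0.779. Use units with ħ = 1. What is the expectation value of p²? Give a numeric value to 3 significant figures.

1.42

p² ψ = −ħ² d²ψ/dx²; ⟨p²⟩ = −ħ² ∫ ψ*·ψ'' dx / ∫|ψ|² dx.
Expand each integrand as polynomial × e^(−2αx²) and use ∫x^(2j)·e^(−2αx²) dx = (2j−1)!!/(4α)^j · √(π/(2α)), odd powers → 0; here √(π/(2α)) = 1.4200. Differentiate with the product rule, d/dx e^(−αx²) = −2αx·e^(−αx²).
State is unnormalized: ∫|ψ|² dx = 9.2350, and ∫ψ*·(−ħ² ψ'') dx = 13.083, so ⟨p²⟩ = 13.083 / 9.2350.
⟨p²⟩ = 1.4167.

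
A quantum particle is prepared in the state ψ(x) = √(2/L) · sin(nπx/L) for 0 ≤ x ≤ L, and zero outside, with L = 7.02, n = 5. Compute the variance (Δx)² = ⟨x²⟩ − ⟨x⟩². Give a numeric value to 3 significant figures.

4.01

Compute ⟨x⟩ and ⟨x²⟩ separately, then (Δx)² = ⟨x²⟩ − ⟨x⟩².
With sin²θ = (1 − cos2θ)/2 on 0 ≤ x ≤ L: ∫sin²(nπx/L) dx = L/2, ∫x·sin²(nπx/L) dx = L²/4, ∫x²·sin²(nπx/L) dx = L³·(1/6 − 1/(4n²π²)); higher powers xᵏ the same way, integrating xᵏ·cos(2nπx/L) by parts.
⟨x⟩ = 3.5100 and ⟨x²⟩ = 16.327.
(Δx)² = 16.327 − (3.5100)² = 4.0068.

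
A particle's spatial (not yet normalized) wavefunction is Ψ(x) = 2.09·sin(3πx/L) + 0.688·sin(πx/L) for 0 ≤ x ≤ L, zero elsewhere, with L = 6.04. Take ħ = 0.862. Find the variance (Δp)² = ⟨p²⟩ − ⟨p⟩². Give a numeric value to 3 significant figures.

1.65

Compute ⟨p⟩ and ⟨p²⟩ separately; (Δp)² = ⟨p²⟩ − ⟨p⟩².
d²/dx² sin(jπx/L) = −(jπ/L)²·sin(jπx/L); on 0 ≤ x ≤ L, ∫sin²(jπx/L) dx = L/2 and ∫sin(jπx/L)·sin(lπx/L) dx = 0 for j ≠ l, so only diagonal terms survive in ∫|Ψ|² and ∫Ψ·Ψ″; ∫Ψ·Ψ′ dx = [Ψ²/2] between the walls = 0.
Normalization: ∫|Ψ|² dx = 14.621.
⟨p⟩ = 0.0000 and ⟨p²⟩ = 1.6520.
(Δp)² = 1.6520 − (0.0000)² = 1.6520.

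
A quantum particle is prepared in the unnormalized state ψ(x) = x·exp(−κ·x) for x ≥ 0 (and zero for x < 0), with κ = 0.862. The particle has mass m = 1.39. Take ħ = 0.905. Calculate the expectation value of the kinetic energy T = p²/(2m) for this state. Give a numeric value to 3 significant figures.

T = −(ħ²/2m) d²/dx², so ⟨T⟩ = −(ħ²/2m) ∫ ψ*·ψ'' dx / ∫|ψ|² dx; with m = 1.39.
Differentiate x·exp(−κ·x) with the product rule; every integrand then reduces to terms xʲ·e^(−2κx) on [0, ∞), with ∫₀^∞ xʲ·e^(−2κx) dx = j!/(2κ)^(j+1).
State is unnormalized: ∫|ψ|² dx = 0.39032, and ∫ψ*·(−ħ²/2m · ψ'') dx = 0.085445, so ⟨T⟩ = 0.085445 / 0.39032.
⟨T⟩ = 0.21891.

0.219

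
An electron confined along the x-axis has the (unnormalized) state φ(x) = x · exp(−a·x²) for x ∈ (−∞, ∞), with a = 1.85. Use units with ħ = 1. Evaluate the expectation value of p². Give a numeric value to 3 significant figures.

p² φ = −ħ² d²φ/dx²; ⟨p²⟩ = −ħ² ∫ φ*·φ'' dx / ∫|φ|² dx.
Expand each integrand as polynomial × e^(−2ax²) and use ∫x^(2j)·e^(−2ax²) dx = (2j−1)!!/(4a)^j · √(π/(2a)), odd powers → 0; here √(π/(2a)) = 0.92145. Differentiate with the product rule, d/dx e^(−ax²) = −2ax·e^(−ax²).
State is unnormalized: ∫|φ|² dx = 0.12452, and ∫φ*·(−ħ² φ'') dx = 0.69109, so ⟨p²⟩ = 0.69109 / 0.12452.
⟨p²⟩ = 5.5500.

5.55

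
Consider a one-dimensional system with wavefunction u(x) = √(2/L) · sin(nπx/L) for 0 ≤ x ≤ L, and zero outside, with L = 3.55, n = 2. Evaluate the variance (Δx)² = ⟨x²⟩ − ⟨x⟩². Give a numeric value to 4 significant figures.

0.8906

Compute ⟨x⟩ and ⟨x²⟩ separately, then (Δx)² = ⟨x²⟩ − ⟨x⟩².
With sin²θ = (1 − cos2θ)/2 on 0 ≤ x ≤ L: ∫sin²(nπx/L) dx = L/2, ∫x·sin²(nπx/L) dx = L²/4, ∫x²·sin²(nπx/L) dx = L³·(1/6 − 1/(4n²π²)); higher powers xᵏ the same way, integrating xᵏ·cos(2nπx/L) by parts.
⟨x⟩ = 1.7750 and ⟨x²⟩ = 4.0412.
(Δx)² = 4.0412 − (1.7750)² = 0.89060.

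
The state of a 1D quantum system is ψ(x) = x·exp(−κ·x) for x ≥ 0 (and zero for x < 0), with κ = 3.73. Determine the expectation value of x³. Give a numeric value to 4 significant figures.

0.1445

⟨x³⟩ = ∫ x³·|ψ|² dx / ∫|ψ|² dx (integrals over the domain).
Every integrand reduces to terms xʲ·e^(−2κx) on [0, ∞); use ∫₀^∞ xʲ·e^(−2κx) dx = j!/(2κ)^(j+1).
State is unnormalized: ∫|ψ|² dx = 0.0048174, and ∫ψ*·x³·ψ dx = 0.00069622, so ⟨x³⟩ = 0.00069622 / 0.0048174.
⟨x³⟩ = 0.14452.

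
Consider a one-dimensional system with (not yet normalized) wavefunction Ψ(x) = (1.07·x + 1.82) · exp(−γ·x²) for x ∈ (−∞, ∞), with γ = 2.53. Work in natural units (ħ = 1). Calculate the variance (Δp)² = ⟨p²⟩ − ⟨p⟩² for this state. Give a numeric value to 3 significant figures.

Compute ⟨p⟩ and ⟨p²⟩ separately; (Δp)² = ⟨p²⟩ − ⟨p⟩².
Expand each integrand as polynomial × e^(−2γx²) and use ∫x^(2j)·e^(−2γx²) dx = (2j−1)!!/(4γ)^j · √(π/(2γ)), odd powers → 0; here √(π/(2γ)) = 0.78795. Differentiate with the product rule, d/dx e^(−γx²) = −2γx·e^(−γx²).
Normalization: ∫|Ψ|² dx = 2.6992.
⟨p⟩ = 0.0000 and ⟨p²⟩ = 2.6971.
(Δp)² = 2.6971 − (0.0000)² = 2.6971.

2.70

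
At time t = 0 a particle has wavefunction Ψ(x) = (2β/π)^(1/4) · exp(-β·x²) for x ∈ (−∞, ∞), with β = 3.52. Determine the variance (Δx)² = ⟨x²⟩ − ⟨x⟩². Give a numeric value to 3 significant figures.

Compute ⟨x⟩ and ⟨x²⟩ separately, then (Δx)² = ⟨x²⟩ − ⟨x⟩².
Gaussian moments: ∫x^(2j)·e^(−2βx²) dx = (2j−1)!!/(4β)^j · √(π/(2β)), odd powers integrate to 0; here √(π/(2β)) = 0.66802.
⟨x⟩ = 0.0000 and ⟨x²⟩ = 0.071023.
(Δx)² = 0.071023 − (0.0000)² = 0.071023.

0.0710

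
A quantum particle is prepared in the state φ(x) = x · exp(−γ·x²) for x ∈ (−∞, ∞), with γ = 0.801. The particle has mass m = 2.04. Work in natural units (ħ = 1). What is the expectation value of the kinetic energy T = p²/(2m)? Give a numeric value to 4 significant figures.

0.5890

T = −(ħ²/2m) d²/dx², so ⟨T⟩ = −(ħ²/2m) ∫ φ*·φ'' dx / ∫|φ|² dx; with m = 2.04.
Expand each integrand as polynomial × e^(−2γx²) and use ∫x^(2j)·e^(−2γx²) dx = (2j−1)!!/(4γ)^j · √(π/(2γ)), odd powers → 0; here √(π/(2γ)) = 1.4004. Differentiate with the product rule, d/dx e^(−γx²) = −2γx·e^(−γx²).
State is unnormalized: ∫|φ|² dx = 0.43707, and ∫φ*·(−ħ²/2m · φ'') dx = 0.25742, so ⟨T⟩ = 0.25742 / 0.43707.
⟨T⟩ = 0.58897.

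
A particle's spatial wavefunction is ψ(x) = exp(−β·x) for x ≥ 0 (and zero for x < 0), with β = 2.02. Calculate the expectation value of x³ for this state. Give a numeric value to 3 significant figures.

0.0910

⟨x³⟩ = ∫ x³·|ψ|² dx / ∫|ψ|² dx (integrals over the domain).
Every integrand reduces to terms xʲ·e^(−2βx) on [0, ∞); use ∫₀^∞ xʲ·e^(−2βx) dx = j!/(2β)^(j+1).
State is unnormalized: ∫|ψ|² dx = 0.24752, and ∫ψ*·x³·ψ dx = 0.022523, so ⟨x³⟩ = 0.022523 / 0.24752.
⟨x³⟩ = 0.090993.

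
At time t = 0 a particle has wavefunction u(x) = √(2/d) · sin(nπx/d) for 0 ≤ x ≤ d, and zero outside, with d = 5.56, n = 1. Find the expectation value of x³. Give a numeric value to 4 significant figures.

29.91

⟨x³⟩ = ∫ x³·|u|² dx (integrals over the domain).
With sin²θ = (1 − cos2θ)/2 on 0 ≤ x ≤ d: ∫sin²(nπx/d) dx = d/2, ∫x·sin²(nπx/d) dx = d²/4, ∫x²·sin²(nπx/d) dx = d³·(1/6 − 1/(4n²π²)); higher powers xᵏ the same way, integrating xᵏ·cos(2nπx/d) by parts.
⟨x³⟩ = 29.909.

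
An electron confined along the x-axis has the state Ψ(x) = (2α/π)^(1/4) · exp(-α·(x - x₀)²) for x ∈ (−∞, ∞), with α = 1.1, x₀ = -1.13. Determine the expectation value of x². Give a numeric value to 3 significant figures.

1.50

⟨x²⟩ = ∫ x²·|Ψ|² dx (integrals over the domain).
Gaussian moments (u = x − x₀): ∫u^(2j)·e^(−2αu²) du = (2j−1)!!/(4α)^j · √(π/(2α)), odd powers integrate to 0; here √(π/(2α)) = 1.1950.
⟨x²⟩ = 1.5042.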